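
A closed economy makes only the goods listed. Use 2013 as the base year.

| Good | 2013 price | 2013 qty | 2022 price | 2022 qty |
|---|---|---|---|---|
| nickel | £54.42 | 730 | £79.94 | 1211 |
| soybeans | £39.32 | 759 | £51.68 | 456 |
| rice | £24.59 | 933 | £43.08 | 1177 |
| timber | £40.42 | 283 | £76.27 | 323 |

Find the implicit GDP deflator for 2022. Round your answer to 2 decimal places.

155.54

Nominal GDP 2022 = 79.94·1211 + 51.68·456 + 43.08·1177 + 76.27·323 = 195713.79.
Real GDP 2022 (at 2013 prices) = 54.42·1211 + 39.32·456 + 24.59·1177 + 40.42·323 = 125830.63.
Deflator = Nominal/Real × 100 = 195713.79/125830.63 × 100 = 155.537.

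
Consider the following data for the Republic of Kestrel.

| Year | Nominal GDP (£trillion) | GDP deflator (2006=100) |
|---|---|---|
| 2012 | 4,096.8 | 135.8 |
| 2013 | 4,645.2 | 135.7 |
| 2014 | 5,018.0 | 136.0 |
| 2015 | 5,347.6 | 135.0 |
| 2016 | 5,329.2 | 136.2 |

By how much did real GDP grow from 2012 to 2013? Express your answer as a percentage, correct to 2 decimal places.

13.47%

Real GDP 2012 = 4096.8/1.358 = 3016.79.
Real GDP 2013 = 4645.2/1.357 = 3423.14.
Change = 3423.14/3016.79 − 1 = 0.1347.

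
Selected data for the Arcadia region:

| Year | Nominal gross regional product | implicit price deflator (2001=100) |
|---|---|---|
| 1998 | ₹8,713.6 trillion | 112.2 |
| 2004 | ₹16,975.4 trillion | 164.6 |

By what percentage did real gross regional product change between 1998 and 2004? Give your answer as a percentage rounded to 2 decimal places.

32.80%

Deflate each year: 1998 → 8713.6/1.122 = 7766.13; 2004 → 16975.4/1.646 = 10313.12.
So real gross regional product changed by 10313.12/7766.13 − 1 = 0.3280, i.e. 32.80%.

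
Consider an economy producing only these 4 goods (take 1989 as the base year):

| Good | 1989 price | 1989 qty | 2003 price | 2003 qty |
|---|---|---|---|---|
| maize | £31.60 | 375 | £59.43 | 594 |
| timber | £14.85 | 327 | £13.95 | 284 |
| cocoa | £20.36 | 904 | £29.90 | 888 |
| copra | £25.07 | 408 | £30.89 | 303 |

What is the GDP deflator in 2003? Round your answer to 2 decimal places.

Nominal GDP 2003 = 59.43·594 + 13.95·284 + 29.90·888 + 30.89·303 = 75174.09.
Real GDP 2003 (at 1989 prices) = 31.60·594 + 14.85·284 + 20.36·888 + 25.07·303 = 48663.69.
Deflator = Nominal/Real × 100 = 75174.09/48663.69 × 100 = 154.477.

154.48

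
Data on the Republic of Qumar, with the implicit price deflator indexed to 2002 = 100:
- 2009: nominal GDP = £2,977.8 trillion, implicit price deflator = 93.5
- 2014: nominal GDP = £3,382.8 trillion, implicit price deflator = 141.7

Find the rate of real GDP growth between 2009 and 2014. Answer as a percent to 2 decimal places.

Real GDP 2009 = 2977.8 / 0.935 = 3184.81.
Real GDP 2014 = 3382.8 / 1.417 = 2387.30.
Real growth = 2387.30 / 3184.81 − 1 = -0.2504.

-25.04%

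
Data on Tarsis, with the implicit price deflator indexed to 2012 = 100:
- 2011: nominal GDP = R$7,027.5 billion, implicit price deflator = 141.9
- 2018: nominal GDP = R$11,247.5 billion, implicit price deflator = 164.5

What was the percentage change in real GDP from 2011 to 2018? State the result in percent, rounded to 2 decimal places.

Deflate each year: 2011 → 7027.5/1.419 = 4952.43; 2018 → 11247.5/1.645 = 6837.39.
So real GDP changed by 6837.39/4952.43 − 1 = 0.3806, i.e. 38.06%.

38.06%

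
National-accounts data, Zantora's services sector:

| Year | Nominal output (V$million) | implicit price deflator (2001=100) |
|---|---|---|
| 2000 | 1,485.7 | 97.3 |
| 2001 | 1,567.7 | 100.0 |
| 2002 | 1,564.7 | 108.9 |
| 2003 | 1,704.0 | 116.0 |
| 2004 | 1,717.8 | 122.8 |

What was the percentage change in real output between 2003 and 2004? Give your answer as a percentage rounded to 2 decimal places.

-4.77%

Real output 2003 = 1704.0/1.160 = 1468.97.
Real output 2004 = 1717.8/1.228 = 1398.86.
Change = 1398.86/1468.97 − 1 = -0.0477.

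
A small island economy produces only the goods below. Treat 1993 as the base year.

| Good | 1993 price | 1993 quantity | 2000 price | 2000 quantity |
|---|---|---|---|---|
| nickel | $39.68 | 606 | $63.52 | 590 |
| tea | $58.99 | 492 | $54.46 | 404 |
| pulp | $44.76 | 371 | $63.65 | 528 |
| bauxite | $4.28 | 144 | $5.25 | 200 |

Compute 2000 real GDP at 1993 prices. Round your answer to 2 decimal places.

$71732.44

Real GDP 2000 = Σ (p_1993 × q_2000) = 39.68·590 + 58.99·404 + 44.76·528 + 4.28·200 = 71732.44.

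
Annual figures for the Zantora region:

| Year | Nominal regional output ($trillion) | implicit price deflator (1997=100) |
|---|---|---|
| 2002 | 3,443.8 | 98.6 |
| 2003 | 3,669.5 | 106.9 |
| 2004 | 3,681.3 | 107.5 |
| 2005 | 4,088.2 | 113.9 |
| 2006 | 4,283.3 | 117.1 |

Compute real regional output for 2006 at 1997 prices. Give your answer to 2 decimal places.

$3,657.81 trillion

Real regional output 2006 = 4283.3 / 1.171 = 3657.81.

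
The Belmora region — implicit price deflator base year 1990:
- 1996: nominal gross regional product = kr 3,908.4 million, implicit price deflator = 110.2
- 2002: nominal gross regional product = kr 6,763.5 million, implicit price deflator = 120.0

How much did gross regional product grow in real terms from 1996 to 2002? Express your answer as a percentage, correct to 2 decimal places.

58.92%

Real gross regional product 1996 = 3908.4 / 1.102 = 3546.64.
Real gross regional product 2002 = 6763.5 / 1.200 = 5636.25.
Real growth = 5636.25 / 3546.64 − 1 = 0.5892.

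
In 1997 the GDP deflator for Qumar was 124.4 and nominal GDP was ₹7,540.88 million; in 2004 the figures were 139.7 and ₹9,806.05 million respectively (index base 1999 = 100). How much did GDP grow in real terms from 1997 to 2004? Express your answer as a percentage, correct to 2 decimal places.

15.80%

Real GDP 1997 = 7540.88 / 1.244 = 6061.80.
Real GDP 2004 = 9806.05 / 1.397 = 7019.36.
Real growth = 7019.36 / 6061.80 − 1 = 0.1580.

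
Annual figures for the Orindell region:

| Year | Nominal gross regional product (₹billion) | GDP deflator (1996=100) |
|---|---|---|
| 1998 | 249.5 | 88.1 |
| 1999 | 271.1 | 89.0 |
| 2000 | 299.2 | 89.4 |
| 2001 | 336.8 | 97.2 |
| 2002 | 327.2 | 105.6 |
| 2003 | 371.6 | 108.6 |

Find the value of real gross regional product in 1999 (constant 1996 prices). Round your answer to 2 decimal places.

₹304.61 billion

Real gross regional product 1999 = 271.1 / 0.890 = 304.61.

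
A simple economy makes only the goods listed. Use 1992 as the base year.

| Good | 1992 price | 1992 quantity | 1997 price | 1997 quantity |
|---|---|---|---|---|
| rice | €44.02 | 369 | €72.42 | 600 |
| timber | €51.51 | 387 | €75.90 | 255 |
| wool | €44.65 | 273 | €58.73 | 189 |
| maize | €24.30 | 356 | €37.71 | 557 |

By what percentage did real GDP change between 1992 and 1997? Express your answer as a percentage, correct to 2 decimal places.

7.90%

Real GDP 1992 = Nominal GDP 1992 = 44.02·369 + 51.51·387 + 44.65·273 + 24.30·356 = 57018.00.
Real GDP 1997 (at 1992 prices) = 44.02·600 + 51.51·255 + 44.65·189 + 24.30·557 = 61521.00.
Real growth = 61521.00/57018.00 − 1 = 0.0790.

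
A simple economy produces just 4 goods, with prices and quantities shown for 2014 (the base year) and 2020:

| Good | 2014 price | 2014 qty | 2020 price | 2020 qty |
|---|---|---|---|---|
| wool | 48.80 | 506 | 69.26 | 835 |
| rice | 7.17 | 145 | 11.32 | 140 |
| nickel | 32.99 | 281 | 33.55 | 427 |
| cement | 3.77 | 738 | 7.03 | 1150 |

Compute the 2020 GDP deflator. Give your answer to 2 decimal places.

Nominal GDP 2020 = 69.26·835 + 11.32·140 + 33.55·427 + 7.03·1150 = 81827.25.
Real GDP 2020 (at 2014 prices) = 48.80·835 + 7.17·140 + 32.99·427 + 3.77·1150 = 60174.03.
Deflator = Nominal/Real × 100 = 81827.25/60174.03 × 100 = 135.984.

135.98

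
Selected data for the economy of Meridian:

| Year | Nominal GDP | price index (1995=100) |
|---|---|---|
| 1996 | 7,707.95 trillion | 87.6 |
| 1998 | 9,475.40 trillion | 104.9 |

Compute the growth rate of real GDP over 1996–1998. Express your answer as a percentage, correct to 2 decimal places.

2.66%

Real GDP 1996 = 7707.95 / 0.876 = 8799.03.
Real GDP 1998 = 9475.40 / 1.049 = 9032.79.
Real growth = 9032.79 / 8799.03 − 1 = 0.0266.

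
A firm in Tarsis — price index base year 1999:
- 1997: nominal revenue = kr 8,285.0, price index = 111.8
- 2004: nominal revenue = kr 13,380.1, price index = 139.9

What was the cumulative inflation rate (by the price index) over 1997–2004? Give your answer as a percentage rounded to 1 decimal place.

Price-level change = 139.9 / 111.8 − 1 = 0.2513.

25.1%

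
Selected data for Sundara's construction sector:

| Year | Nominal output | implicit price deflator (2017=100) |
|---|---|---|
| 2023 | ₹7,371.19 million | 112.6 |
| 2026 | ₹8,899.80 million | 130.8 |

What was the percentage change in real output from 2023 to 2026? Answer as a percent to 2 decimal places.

Deflate each year: 2023 → 7371.19/1.126 = 6546.35; 2026 → 8899.80/1.308 = 6804.13.
So real output changed by 6804.13/6546.35 − 1 = 0.0394, i.e. 3.94%.

3.94%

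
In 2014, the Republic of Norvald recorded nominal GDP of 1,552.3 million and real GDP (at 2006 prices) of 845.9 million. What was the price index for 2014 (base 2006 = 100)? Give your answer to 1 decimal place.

price index = (Nominal / Real) × 100 = 1552.3 / 845.9 × 100 = 183.51.

183.5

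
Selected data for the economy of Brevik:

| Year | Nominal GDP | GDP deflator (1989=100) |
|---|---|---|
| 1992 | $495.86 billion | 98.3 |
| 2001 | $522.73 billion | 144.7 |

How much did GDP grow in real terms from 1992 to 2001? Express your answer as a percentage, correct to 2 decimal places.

Real GDP 1992 = 495.86 / 0.983 = 504.44.
Real GDP 2001 = 522.73 / 1.447 = 361.25.
Real growth = 361.25 / 504.44 − 1 = -0.2839.

-28.39%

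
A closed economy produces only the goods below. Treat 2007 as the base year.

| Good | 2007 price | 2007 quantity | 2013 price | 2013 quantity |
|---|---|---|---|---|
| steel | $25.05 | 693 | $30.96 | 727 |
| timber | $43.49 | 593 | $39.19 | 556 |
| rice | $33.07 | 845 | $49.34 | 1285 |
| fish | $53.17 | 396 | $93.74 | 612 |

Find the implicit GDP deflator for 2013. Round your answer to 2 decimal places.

140.57

Nominal GDP 2013 = 30.96·727 + 39.19·556 + 49.34·1285 + 93.74·612 = 165068.34.
Real GDP 2013 (at 2007 prices) = 25.05·727 + 43.49·556 + 33.07·1285 + 53.17·612 = 117426.78.
Deflator = Nominal/Real × 100 = 165068.34/117426.78 × 100 = 140.571.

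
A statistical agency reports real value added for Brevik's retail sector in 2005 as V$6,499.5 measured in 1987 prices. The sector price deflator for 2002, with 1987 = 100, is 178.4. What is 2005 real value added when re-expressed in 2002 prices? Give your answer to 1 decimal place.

Real value added in 2002 prices = Real value added in 1987 prices × (P_2002/P_1987) = 6499.5 × 1.784 = 11595.11.

V$11,595.1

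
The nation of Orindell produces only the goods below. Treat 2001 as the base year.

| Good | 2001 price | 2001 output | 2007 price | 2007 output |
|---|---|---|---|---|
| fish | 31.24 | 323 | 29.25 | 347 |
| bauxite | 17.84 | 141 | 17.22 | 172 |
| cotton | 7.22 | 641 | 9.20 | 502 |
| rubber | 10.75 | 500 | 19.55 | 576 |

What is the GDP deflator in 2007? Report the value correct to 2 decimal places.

122.19

Nominal GDP 2007 = 29.25·347 + 17.22·172 + 9.20·502 + 19.55·576 = 28990.79.
Real GDP 2007 (at 2001 prices) = 31.24·347 + 17.84·172 + 7.22·502 + 10.75·576 = 23725.20.
Deflator = Nominal/Real × 100 = 28990.79/23725.20 × 100 = 122.194.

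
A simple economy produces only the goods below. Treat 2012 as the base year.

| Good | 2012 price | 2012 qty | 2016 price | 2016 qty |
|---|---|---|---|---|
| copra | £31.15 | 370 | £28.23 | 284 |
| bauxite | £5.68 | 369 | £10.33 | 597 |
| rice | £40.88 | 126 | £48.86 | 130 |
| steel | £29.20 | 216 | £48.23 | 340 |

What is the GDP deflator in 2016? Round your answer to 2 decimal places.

134.40

Nominal GDP 2016 = 28.23·284 + 10.33·597 + 48.86·130 + 48.23·340 = 36934.33.
Real GDP 2016 (at 2012 prices) = 31.15·284 + 5.68·597 + 40.88·130 + 29.20·340 = 27479.96.
Deflator = Nominal/Real × 100 = 36934.33/27479.96 × 100 = 134.405.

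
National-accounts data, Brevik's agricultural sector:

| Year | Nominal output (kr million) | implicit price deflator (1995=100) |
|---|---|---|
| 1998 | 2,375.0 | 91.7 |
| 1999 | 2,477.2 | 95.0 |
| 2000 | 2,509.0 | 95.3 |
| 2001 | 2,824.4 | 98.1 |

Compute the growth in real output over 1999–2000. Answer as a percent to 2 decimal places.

Real output 1999 = 2477.2/0.950 = 2607.58.
Real output 2000 = 2509.0/0.953 = 2632.74.
Change = 2632.74/2607.58 − 1 = 0.0096.

0.96%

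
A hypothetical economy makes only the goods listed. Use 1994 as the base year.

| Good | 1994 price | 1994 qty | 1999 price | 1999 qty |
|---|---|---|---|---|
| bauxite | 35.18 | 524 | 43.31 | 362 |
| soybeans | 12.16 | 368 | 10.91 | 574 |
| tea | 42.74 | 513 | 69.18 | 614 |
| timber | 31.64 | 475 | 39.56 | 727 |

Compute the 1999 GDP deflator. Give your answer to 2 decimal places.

135.12

Nominal GDP 1999 = 43.31·362 + 10.91·574 + 69.18·614 + 39.56·727 = 93177.20.
Real GDP 1999 (at 1994 prices) = 35.18·362 + 12.16·574 + 42.74·614 + 31.64·727 = 68959.64.
Deflator = Nominal/Real × 100 = 93177.20/68959.64 × 100 = 135.118.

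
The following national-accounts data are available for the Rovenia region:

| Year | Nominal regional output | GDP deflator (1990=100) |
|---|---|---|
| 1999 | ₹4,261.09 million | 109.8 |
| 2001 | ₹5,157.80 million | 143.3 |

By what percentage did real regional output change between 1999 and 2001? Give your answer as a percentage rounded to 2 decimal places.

-7.25%

Real regional output 1999 = 4261.09 / 1.098 = 3880.77.
Real regional output 2001 = 5157.80 / 1.433 = 3599.30.
Real growth = 3599.30 / 3880.77 − 1 = -0.0725.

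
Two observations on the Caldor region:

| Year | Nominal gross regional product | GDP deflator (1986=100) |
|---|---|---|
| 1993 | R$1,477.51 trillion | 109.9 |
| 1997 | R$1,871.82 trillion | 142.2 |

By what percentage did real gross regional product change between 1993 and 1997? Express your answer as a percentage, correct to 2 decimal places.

-2.09%

Deflate each year: 1993 → 1477.51/1.099 = 1344.41; 1997 → 1871.82/1.422 = 1316.33.
So real gross regional product changed by 1316.33/1344.41 − 1 = -0.0209, i.e. -2.09%.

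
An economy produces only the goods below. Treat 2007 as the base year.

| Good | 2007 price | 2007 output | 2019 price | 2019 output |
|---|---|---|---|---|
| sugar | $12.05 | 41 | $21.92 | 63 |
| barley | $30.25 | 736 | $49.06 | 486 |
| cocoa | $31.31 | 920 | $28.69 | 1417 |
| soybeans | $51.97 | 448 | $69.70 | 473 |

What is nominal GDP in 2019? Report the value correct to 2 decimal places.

Nominal GDP 2019 = Σ (p_2019 × q_2019) = 21.92·63 + 49.06·486 + 28.69·1417 + 69.70·473 = 98845.95.

$98845.95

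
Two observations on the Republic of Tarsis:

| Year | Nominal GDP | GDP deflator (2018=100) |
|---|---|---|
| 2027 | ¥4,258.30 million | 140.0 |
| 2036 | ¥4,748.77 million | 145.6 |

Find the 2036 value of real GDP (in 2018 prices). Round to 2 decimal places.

¥3,261.52 million

Real GDP = Nominal / (GDP deflator/100) = 4748.77 / 1.456 = 3261.52.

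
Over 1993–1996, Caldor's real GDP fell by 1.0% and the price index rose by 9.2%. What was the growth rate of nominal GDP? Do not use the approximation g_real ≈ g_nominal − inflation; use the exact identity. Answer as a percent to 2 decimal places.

(1 + g_nom) = (1 + g_real)(1 + π) = 0.9900 × 1.0920 = 1.08108.

8.11%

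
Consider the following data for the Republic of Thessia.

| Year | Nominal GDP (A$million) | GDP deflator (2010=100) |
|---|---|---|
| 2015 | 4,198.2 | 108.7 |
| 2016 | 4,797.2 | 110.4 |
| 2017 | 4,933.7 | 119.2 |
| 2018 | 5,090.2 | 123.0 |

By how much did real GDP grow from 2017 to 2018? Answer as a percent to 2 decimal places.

Real GDP 2017 = 4933.7/1.192 = 4139.01.
Real GDP 2018 = 5090.2/1.230 = 4138.37.
Change = 4138.37/4139.01 − 1 = -0.0002.

-0.02%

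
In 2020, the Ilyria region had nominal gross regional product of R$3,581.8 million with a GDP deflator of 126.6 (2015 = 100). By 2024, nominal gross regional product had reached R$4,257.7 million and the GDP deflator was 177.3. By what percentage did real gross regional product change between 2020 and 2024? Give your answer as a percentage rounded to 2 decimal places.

-15.12%

Real gross regional product 2020 = 3581.8 / 1.266 = 2829.23.
Real gross regional product 2024 = 4257.7 / 1.773 = 2401.41.
Real growth = 2401.41 / 2829.23 − 1 = -0.1512.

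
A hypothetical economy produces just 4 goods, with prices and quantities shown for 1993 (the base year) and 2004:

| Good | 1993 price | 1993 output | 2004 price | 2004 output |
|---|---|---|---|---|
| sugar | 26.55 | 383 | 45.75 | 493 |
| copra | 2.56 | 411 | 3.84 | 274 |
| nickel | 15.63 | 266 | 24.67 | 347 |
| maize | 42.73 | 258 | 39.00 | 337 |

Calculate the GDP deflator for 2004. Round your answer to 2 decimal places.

134.80

Nominal GDP 2004 = 45.75·493 + 3.84·274 + 24.67·347 + 39.00·337 = 45310.40.
Real GDP 2004 (at 1993 prices) = 26.55·493 + 2.56·274 + 15.63·347 + 42.73·337 = 33614.21.
Deflator = Nominal/Real × 100 = 45310.40/33614.21 × 100 = 134.795.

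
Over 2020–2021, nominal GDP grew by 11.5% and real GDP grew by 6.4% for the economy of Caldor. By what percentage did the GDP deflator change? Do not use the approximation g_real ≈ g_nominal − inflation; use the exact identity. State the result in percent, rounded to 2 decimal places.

(1 + g_nom) = (1 + g_real)(1 + π), so π = 1.1150 / 1.0640 − 1 = 0.04793.

4.79%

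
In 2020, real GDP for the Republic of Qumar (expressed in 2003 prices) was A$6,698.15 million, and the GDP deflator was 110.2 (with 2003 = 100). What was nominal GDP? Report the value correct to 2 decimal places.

A$7,381.36 million

Nominal GDP = Real × (GDP deflator/100) = 6698.15 × 1.102 = 7381.36.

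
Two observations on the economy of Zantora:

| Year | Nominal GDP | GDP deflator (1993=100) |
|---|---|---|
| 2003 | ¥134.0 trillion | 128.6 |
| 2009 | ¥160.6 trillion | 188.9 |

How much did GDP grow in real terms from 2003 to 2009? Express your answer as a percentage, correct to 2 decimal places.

Deflate each year: 2003 → 134.0/1.286 = 104.20; 2009 → 160.6/1.889 = 85.02.
So real GDP changed by 85.02/104.20 − 1 = -0.1841, i.e. -18.41%.

-18.41%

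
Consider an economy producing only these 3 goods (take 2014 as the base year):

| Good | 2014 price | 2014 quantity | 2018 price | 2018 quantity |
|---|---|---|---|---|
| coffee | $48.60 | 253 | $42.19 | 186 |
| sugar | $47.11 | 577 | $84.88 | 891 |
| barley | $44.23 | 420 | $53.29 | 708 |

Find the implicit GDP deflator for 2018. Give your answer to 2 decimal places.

Nominal GDP 2018 = 42.19·186 + 84.88·891 + 53.29·708 = 121204.74.
Real GDP 2018 (at 2014 prices) = 48.60·186 + 47.11·891 + 44.23·708 = 82329.45.
Deflator = Nominal/Real × 100 = 121204.74/82329.45 × 100 = 147.219.

147.22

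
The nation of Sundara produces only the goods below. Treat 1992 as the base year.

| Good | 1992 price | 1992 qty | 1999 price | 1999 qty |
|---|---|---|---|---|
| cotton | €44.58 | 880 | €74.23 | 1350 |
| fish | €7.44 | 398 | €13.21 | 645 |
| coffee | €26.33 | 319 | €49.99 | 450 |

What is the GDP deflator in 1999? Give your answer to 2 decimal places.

170.80

Nominal GDP 1999 = 74.23·1350 + 13.21·645 + 49.99·450 = 131226.45.
Real GDP 1999 (at 1992 prices) = 44.58·1350 + 7.44·645 + 26.33·450 = 76830.30.
Deflator = Nominal/Real × 100 = 131226.45/76830.30 × 100 = 170.800.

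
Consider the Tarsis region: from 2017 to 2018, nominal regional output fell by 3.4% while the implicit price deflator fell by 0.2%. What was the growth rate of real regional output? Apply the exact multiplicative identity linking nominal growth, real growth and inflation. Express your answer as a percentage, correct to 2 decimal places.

(1 + g_nom) = (1 + g_real)(1 + π), so g_real = 0.9660 / 0.9980 − 1 = -0.03206.

-3.21%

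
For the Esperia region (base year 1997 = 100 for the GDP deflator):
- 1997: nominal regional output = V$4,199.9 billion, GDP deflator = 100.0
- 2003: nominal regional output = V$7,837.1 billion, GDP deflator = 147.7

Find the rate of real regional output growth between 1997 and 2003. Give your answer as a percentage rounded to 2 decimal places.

26.34%

Deflate each year: 1997 → 4199.9/1.000 = 4199.90; 2003 → 7837.1/1.477 = 5306.09.
So real regional output changed by 5306.09/4199.90 − 1 = 0.2634, i.e. 26.34%.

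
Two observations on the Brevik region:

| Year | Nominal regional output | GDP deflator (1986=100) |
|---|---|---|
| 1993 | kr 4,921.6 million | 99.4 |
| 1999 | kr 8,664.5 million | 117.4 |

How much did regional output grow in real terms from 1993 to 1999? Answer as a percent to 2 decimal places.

Deflate each year: 1993 → 4921.6/0.994 = 4951.31; 1999 → 8664.5/1.174 = 7380.32.
So real regional output changed by 7380.32/4951.31 − 1 = 0.4906, i.e. 49.06%.

49.06%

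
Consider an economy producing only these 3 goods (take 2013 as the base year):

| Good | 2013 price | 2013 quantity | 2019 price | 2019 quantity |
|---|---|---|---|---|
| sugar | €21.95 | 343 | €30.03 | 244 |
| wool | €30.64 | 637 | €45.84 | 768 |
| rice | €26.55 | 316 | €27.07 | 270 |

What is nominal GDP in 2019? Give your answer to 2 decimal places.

€49841.34

Nominal GDP 2019 = Σ (p_2019 × q_2019) = 30.03·244 + 45.84·768 + 27.07·270 = 49841.34.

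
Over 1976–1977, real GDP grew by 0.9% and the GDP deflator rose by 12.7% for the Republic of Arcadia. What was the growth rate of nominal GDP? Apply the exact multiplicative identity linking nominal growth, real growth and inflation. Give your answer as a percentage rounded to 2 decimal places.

13.71%

(1 + g_nom) = (1 + g_real)(1 + π) = 1.0090 × 1.1270 = 1.13714.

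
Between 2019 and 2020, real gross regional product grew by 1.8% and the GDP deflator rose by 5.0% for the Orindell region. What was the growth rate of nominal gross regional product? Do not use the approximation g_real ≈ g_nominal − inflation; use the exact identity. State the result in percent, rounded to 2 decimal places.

(1 + g_nom) = (1 + g_real)(1 + π) = 1.0180 × 1.0500 = 1.06890.

6.89%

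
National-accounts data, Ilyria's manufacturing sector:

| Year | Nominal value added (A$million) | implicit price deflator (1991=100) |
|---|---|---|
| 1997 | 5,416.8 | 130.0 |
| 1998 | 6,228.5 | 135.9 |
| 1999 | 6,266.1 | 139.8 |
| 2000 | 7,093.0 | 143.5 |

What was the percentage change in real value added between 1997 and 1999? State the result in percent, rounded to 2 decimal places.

7.57%

Real value added 1997 = 5416.8/1.300 = 4166.77.
Real value added 1999 = 6266.1/1.398 = 4482.19.
Change = 4482.19/4166.77 − 1 = 0.0757.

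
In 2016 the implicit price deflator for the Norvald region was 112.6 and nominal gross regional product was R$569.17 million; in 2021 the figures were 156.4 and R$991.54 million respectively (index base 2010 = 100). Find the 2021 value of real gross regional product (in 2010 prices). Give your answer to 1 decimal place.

R$634.0 million

Real gross regional product = Nominal / (implicit price deflator/100) = 991.54 / 1.564 = 633.98.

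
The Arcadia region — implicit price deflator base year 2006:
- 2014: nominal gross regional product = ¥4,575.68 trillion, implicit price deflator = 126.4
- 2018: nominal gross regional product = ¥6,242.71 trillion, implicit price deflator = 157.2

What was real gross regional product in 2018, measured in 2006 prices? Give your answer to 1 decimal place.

Real gross regional product = Nominal / (implicit price deflator/100) = 6242.71 / 1.572 = 3971.19.

¥3,971.2 trillion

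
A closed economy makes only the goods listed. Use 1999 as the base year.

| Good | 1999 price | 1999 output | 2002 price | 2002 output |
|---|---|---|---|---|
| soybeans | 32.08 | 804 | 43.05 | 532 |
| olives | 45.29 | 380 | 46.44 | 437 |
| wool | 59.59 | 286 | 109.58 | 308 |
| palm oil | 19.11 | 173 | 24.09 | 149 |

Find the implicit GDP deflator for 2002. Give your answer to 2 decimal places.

Nominal GDP 2002 = 43.05·532 + 46.44·437 + 109.58·308 + 24.09·149 = 80536.93.
Real GDP 2002 (at 1999 prices) = 32.08·532 + 45.29·437 + 59.59·308 + 19.11·149 = 58059.40.
Deflator = Nominal/Real × 100 = 80536.93/58059.40 × 100 = 138.715.

138.71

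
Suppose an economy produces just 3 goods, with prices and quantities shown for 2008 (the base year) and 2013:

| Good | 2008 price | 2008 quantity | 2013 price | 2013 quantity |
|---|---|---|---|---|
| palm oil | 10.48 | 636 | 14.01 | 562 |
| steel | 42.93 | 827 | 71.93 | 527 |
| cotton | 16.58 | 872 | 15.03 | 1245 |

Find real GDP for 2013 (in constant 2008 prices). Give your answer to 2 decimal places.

Real GDP 2013 = Σ (p_2008 × q_2013) = 10.48·562 + 42.93·527 + 16.58·1245 = 49155.97.

49155.97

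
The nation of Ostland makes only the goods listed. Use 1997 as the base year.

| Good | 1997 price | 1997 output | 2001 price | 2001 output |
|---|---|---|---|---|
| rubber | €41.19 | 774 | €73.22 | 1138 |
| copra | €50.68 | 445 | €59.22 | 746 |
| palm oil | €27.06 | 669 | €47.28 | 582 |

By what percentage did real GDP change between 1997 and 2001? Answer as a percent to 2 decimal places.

38.45%

Real GDP 1997 = Nominal GDP 1997 = 41.19·774 + 50.68·445 + 27.06·669 = 72536.80.
Real GDP 2001 (at 1997 prices) = 41.19·1138 + 50.68·746 + 27.06·582 = 100430.42.
Real growth = 100430.42/72536.80 − 1 = 0.3845.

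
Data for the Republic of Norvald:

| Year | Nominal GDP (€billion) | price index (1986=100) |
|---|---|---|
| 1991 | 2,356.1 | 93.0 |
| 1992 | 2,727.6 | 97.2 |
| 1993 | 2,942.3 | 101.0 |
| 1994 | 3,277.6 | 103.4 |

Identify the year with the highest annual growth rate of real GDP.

1992: real = 2727.6/0.972 = 2806.17; growth vs 1991 (2533.44) = 10.77%.
1993: real = 2942.3/1.010 = 2913.17; growth vs 1992 (2806.17) = 3.81%.
1994: real = 3277.6/1.034 = 3169.83; growth vs 1993 (2913.17) = 8.81%.

1992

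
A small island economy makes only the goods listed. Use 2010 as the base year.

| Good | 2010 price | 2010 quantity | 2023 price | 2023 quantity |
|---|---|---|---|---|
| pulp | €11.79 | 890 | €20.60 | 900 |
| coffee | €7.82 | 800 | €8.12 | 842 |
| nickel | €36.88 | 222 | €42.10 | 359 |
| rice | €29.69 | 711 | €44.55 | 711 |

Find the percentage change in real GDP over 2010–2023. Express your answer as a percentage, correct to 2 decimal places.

11.94%

Real GDP 2010 = Nominal GDP 2010 = 11.79·890 + 7.82·800 + 36.88·222 + 29.69·711 = 46046.05.
Real GDP 2023 (at 2010 prices) = 11.79·900 + 7.82·842 + 36.88·359 + 29.69·711 = 51544.95.
Real growth = 51544.95/46046.05 − 1 = 0.1194.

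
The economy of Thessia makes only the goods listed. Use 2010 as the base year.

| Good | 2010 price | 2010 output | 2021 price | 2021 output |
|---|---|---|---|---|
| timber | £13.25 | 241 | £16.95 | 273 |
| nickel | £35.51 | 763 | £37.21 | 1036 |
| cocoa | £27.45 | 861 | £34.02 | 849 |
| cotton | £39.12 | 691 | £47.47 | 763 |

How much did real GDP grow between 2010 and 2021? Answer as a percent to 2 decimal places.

Real GDP 2010 = Nominal GDP 2010 = 13.25·241 + 35.51·763 + 27.45·861 + 39.12·691 = 80953.75.
Real GDP 2021 (at 2010 prices) = 13.25·273 + 35.51·1036 + 27.45·849 + 39.12·763 = 93559.22.
Real growth = 93559.22/80953.75 − 1 = 0.1557.

15.57%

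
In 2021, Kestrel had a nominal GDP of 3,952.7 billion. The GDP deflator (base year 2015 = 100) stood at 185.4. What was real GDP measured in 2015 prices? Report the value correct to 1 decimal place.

Real GDP = Nominal / (GDP deflator/100) = 3952.7 / 1.854 = 2131.98.

2,132.0 billion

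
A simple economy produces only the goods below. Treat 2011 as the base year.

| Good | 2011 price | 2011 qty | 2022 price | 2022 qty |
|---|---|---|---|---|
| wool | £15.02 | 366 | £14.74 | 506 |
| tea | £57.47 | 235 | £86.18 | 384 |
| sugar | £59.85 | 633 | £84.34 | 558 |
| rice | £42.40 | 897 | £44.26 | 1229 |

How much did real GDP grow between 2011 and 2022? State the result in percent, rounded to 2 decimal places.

21.34%

Real GDP 2011 = Nominal GDP 2011 = 15.02·366 + 57.47·235 + 59.85·633 + 42.40·897 = 94920.62.
Real GDP 2022 (at 2011 prices) = 15.02·506 + 57.47·384 + 59.85·558 + 42.40·1229 = 115174.50.
Real growth = 115174.50/94920.62 − 1 = 0.2134.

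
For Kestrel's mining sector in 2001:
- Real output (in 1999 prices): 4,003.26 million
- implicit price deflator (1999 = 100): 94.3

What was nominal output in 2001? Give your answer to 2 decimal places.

3,775.07 million

Nominal output = Real × (implicit price deflator/100) = 4003.26 × 0.943 = 3775.07.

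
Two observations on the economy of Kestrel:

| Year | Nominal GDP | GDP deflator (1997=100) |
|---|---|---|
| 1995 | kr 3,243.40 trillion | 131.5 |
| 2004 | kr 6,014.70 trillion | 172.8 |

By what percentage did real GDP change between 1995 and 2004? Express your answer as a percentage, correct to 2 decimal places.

41.12%

Real GDP 1995 = 3243.40 / 1.315 = 2466.46.
Real GDP 2004 = 6014.70 / 1.728 = 3480.73.
Real growth = 3480.73 / 2466.46 − 1 = 0.4112.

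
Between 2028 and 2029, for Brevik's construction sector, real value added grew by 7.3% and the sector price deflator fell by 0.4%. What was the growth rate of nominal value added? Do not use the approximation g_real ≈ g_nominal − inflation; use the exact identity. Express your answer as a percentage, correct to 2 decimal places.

(1 + g_nom) = (1 + g_real)(1 + π) = 1.0730 × 0.9960 = 1.06871.

6.87%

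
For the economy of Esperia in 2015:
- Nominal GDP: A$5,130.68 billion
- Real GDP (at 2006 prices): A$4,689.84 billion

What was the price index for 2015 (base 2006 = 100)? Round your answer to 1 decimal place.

109.4

price index = (Nominal / Real) × 100 = 5130.68 / 4689.84 × 100 = 109.40.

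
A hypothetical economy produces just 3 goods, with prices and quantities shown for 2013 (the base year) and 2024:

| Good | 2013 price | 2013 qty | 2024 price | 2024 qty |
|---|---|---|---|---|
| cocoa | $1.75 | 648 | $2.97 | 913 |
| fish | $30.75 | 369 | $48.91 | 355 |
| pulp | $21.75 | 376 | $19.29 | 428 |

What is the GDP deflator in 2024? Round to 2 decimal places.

Nominal GDP 2024 = 2.97·913 + 48.91·355 + 19.29·428 = 28330.78.
Real GDP 2024 (at 2013 prices) = 1.75·913 + 30.75·355 + 21.75·428 = 21823.00.
Deflator = Nominal/Real × 100 = 28330.78/21823.00 × 100 = 129.821.

129.82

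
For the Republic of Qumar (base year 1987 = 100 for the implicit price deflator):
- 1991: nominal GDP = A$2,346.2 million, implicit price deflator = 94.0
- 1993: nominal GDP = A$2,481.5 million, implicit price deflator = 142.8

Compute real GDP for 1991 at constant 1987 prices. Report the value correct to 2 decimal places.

Real GDP = Nominal / (implicit price deflator/100) = 2346.2 / 0.940 = 2495.96.

A$2,495.96 million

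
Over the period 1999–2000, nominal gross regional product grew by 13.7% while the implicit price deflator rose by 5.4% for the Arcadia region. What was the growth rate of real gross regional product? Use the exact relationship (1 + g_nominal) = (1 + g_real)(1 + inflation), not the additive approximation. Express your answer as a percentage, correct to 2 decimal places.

(1 + g_nom) = (1 + g_real)(1 + π), so g_real = 1.1370 / 1.0540 − 1 = 0.07875.

7.87%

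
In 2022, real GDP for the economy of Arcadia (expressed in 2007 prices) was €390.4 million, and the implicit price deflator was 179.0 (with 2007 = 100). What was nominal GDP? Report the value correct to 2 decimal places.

€698.82 million

Nominal GDP = Real × (implicit price deflator/100) = 390.4 × 1.790 = 698.82.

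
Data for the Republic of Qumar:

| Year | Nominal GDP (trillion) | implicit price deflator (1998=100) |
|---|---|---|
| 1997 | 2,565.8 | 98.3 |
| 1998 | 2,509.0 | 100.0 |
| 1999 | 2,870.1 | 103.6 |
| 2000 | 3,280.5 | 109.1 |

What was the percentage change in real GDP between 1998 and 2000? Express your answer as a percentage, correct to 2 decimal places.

19.84%

Real GDP 1998 = 2509.0/1.000 = 2509.00.
Real GDP 2000 = 3280.5/1.091 = 3006.87.
Change = 3006.87/2509.00 − 1 = 0.1984.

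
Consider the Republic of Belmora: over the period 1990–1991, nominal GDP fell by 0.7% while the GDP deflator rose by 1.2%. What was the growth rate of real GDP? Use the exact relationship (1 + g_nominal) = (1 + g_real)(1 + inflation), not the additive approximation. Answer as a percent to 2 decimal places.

-1.88%

(1 + g_nom) = (1 + g_real)(1 + π), so g_real = 0.9930 / 1.0120 − 1 = -0.01877.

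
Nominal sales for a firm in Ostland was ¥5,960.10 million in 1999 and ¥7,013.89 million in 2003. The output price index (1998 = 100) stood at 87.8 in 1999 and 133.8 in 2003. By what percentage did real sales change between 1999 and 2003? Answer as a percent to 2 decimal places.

-22.78%

Deflate each year: 1999 → 5960.10/0.878 = 6788.27; 2003 → 7013.89/1.338 = 5242.07.
So real sales changed by 5242.07/6788.27 − 1 = -0.2278, i.e. -22.78%.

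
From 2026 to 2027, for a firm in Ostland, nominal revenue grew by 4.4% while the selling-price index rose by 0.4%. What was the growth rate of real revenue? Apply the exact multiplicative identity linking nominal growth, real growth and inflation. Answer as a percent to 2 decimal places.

(1 + g_nom) = (1 + g_real)(1 + π), so g_real = 1.0440 / 1.0040 − 1 = 0.03984.

3.98%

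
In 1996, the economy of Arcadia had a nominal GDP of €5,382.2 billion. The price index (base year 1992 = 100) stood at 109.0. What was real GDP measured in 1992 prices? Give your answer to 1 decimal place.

Real GDP = Nominal / (price index/100) = 5382.2 / 1.090 = 4937.80.

€4,937.8 billion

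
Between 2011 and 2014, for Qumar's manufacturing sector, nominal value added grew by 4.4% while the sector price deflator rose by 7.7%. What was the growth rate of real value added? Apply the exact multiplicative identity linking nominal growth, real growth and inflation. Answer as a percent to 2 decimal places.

(1 + g_nom) = (1 + g_real)(1 + π), so g_real = 1.0440 / 1.0770 − 1 = -0.03064.

-3.06%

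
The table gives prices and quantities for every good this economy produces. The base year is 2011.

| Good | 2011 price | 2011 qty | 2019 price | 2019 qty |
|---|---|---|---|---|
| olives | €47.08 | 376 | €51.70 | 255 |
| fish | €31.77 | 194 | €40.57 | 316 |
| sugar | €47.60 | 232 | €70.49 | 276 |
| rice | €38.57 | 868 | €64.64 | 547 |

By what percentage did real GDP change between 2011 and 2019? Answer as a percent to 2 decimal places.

-17.70%

Real GDP 2011 = Nominal GDP 2011 = 47.08·376 + 31.77·194 + 47.60·232 + 38.57·868 = 68387.42.
Real GDP 2019 (at 2011 prices) = 47.08·255 + 31.77·316 + 47.60·276 + 38.57·547 = 56280.11.
Real growth = 56280.11/68387.42 − 1 = -0.1770.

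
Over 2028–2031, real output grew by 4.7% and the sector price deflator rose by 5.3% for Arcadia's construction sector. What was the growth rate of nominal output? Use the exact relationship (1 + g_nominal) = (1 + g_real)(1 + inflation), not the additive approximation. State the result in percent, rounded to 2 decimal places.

(1 + g_nom) = (1 + g_real)(1 + π) = 1.0470 × 1.0530 = 1.10249.

10.25%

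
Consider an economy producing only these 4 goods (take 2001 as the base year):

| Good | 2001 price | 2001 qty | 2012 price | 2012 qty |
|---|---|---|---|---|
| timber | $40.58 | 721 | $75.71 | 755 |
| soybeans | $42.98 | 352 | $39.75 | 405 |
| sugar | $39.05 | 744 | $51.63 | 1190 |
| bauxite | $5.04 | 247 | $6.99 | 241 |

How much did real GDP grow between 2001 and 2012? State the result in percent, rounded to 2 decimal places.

28.18%

Real GDP 2001 = Nominal GDP 2001 = 40.58·721 + 42.98·352 + 39.05·744 + 5.04·247 = 74685.22.
Real GDP 2012 (at 2001 prices) = 40.58·755 + 42.98·405 + 39.05·1190 + 5.04·241 = 95728.94.
Real growth = 95728.94/74685.22 − 1 = 0.2818.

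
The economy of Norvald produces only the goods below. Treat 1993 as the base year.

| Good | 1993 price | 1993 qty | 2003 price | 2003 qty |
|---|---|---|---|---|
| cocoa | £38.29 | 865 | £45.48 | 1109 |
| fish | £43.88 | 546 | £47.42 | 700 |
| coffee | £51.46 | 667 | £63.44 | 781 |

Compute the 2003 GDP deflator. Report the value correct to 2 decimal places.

Nominal GDP 2003 = 45.48·1109 + 47.42·700 + 63.44·781 = 133177.96.
Real GDP 2003 (at 1993 prices) = 38.29·1109 + 43.88·700 + 51.46·781 = 113369.87.
Deflator = Nominal/Real × 100 = 133177.96/113369.87 × 100 = 117.472.

117.47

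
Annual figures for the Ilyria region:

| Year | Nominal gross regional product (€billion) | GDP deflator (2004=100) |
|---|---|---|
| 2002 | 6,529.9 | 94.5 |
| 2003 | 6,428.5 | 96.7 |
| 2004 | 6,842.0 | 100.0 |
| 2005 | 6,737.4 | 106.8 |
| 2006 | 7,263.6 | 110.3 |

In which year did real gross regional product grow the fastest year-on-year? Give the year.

2006

2003: real = 6428.5/0.967 = 6647.88; growth vs 2002 (6909.95) = -3.79%.
2004: real = 6842.0/1.000 = 6842.00; growth vs 2003 (6647.88) = 2.92%.
2005: real = 6737.4/1.068 = 6308.43; growth vs 2004 (6842.00) = -7.80%.
2006: real = 7263.6/1.103 = 6585.31; growth vs 2005 (6308.43) = 4.39%.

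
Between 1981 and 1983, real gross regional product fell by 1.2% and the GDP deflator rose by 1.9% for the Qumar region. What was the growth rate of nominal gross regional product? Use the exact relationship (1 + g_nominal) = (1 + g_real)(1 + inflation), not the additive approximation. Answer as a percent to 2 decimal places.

0.68%

(1 + g_nom) = (1 + g_real)(1 + π) = 0.9880 × 1.0190 = 1.00677.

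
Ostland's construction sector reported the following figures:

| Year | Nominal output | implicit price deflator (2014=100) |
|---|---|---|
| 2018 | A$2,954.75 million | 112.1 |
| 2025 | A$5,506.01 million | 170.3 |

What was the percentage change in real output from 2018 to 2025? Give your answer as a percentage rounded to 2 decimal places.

Deflate each year: 2018 → 2954.75/1.121 = 2635.82; 2025 → 5506.01/1.703 = 3233.12.
So real output changed by 3233.12/2635.82 − 1 = 0.2266, i.e. 22.66%.

22.66%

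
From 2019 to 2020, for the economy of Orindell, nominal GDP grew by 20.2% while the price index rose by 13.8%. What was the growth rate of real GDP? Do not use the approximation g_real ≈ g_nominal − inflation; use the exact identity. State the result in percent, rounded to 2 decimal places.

(1 + g_nom) = (1 + g_real)(1 + π), so g_real = 1.2020 / 1.1380 − 1 = 0.05624.

5.62%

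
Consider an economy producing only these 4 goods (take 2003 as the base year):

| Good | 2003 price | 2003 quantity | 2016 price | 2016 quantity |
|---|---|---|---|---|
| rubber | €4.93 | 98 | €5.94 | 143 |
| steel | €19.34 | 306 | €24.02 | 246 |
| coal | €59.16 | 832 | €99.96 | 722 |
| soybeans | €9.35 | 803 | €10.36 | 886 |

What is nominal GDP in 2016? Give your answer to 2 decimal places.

Nominal GDP 2016 = Σ (p_2016 × q_2016) = 5.94·143 + 24.02·246 + 99.96·722 + 10.36·886 = 88108.42.

€88108.42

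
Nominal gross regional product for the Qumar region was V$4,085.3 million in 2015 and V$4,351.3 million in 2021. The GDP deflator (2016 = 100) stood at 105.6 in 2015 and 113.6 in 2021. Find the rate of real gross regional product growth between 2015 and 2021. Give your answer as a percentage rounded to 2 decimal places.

Deflate each year: 2015 → 4085.3/1.056 = 3868.66; 2021 → 4351.3/1.136 = 3830.37.
So real gross regional product changed by 3830.37/3868.66 − 1 = -0.0099, i.e. -0.99%.

-0.99%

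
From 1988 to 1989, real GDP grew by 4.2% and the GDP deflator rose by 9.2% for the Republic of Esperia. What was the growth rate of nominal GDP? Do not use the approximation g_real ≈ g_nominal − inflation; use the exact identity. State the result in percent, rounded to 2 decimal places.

13.79%

(1 + g_nom) = (1 + g_real)(1 + π) = 1.0420 × 1.0920 = 1.13786.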